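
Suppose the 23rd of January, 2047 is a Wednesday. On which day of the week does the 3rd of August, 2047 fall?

January 2047: 31 − 23 = 8 days remain.
Then February 2047 (28), March (31), April (30), May (31), June (30), July (31): 28 + 31 + 30 + 31 + 30 + 31 = 181 days.
August 1–3, 2047: 3 days.
Total: 8 + 181 + 3 = 192 days.
192 mod 7 = 3, so 3 days after Wednesday is Saturday.

Saturday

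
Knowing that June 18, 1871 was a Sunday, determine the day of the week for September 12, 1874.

Day-of-year of June 18, 1871: 169.
Day-of-year of September 12, 1874: 255.
1871 has 365 days, so 365 − 169 = 196 days remain in 1871.
Full years: 1872: 366; 1873: 365. Sum = 731.
Total: 196 + 731 + 255 = 1182 days.
1182 mod 7 = 6, so 6 days after Sunday is Saturday.

Saturday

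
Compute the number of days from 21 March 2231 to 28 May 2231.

68

March 2231: 31 − 21 = 10 days remain.
Then April (30): 30 days.
May 1–28, 2231: 28 days.
Total: 10 + 30 + 28 = 68 days.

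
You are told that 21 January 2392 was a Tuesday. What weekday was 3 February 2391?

Sunday

Count forward from the earlier date (February 3, 2391) to the later (January 21, 2392):
February 2391: 28 − 3 = 25 days remain (2391 is not a leap year, so February has 28 days).
Then 10 full months totalling 306 days.
January 1–21, 2392: 21 days.
Residual: 352 days.
Total: 352 days.
352 mod 7 = 2, so 2 days before Tuesday is Sunday.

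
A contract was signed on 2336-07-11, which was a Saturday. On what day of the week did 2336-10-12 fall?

Monday

July 2336: 31 − 11 = 20 days remain.
Then August (31), September (30): 31 + 30 = 61 days.
October 1–12, 2336: 12 days.
Total: 20 + 61 + 12 = 93 days.
93 mod 7 = 2, so 2 days after Saturday is Monday.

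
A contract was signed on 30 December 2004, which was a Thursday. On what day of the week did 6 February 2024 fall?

From December 30, 2004 to December 30, 2023: 19 years, of which 4 contain a Feb 29 — 15×365 + 4×366 = 6939 days.
December 2023: 31 − 30 = 1 day remains.
Then January (31): 31 days.
February 1–6, 2024: 6 days (2024 is a leap year).
Residual: 38 days.
Total: 6977 days.
6977 mod 7 = 5, so 5 days after Thursday is Tuesday.

Tuesday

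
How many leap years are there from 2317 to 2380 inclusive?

16

Years divisible by 4: 2320, 2324, …, 2380 — 16 in all.
No century exceptions apply. Count: 16.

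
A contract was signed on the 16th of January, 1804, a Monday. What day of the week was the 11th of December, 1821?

Day-of-year of January 16, 1804: 16.
Day-of-year of December 11, 1821: 345.
1804 has 366 days, so 366 − 16 = 350 days remain in 1804.
Full years 1805–1820: 12 common + 4 leap = 12×365 + 4×366 = 5844 days.
Total: 350 + 5844 + 345 = 6539 days.
6539 mod 7 = 1, so 1 day after Monday is Tuesday.

Tuesday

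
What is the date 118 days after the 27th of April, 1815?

the 23rd of August, 1815

Count 118 days after April 27, 1815:
April 1815: 30 − 27 = 3 days remain.
Then May (31), June (30), July (31): 31 + 30 + 31 = 92 days.
August 1–23, 1815: 23 days.
Total: 3 + 92 + 23 = 118 days.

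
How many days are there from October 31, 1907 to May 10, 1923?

Day-of-year of October 31, 1907: 304.
Day-of-year of May 10, 1923: 130.
1907 has 365 days, so 365 − 304 = 61 days remain in 1907.
Full years 1908–1922: 11 common + 4 leap = 11×365 + 4×366 = 5479 days.
Total: 61 + 5479 + 130 = 5670 days.

5670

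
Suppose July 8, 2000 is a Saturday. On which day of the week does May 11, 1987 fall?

Count forward from the earlier date (May 11, 1987) to the later (July 8, 2000):
From May 11, 1987 to May 11, 2000: 13 years, of which 4 contain a Feb 29 — 9×365 + 4×366 = 4749 days.
(2000 is a leap year (divisible by 400).)
May 2000: 31 − 11 = 20 days remain.
Then June (30): 30 days.
July 1–8, 2000: 8 days.
Residual: 58 days.
Total: 4807 days.
4807 mod 7 = 5, so 5 days before Saturday is Monday.

Monday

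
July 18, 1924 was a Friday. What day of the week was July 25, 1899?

Tuesday

Count forward from the earlier date (July 25, 1899) to the later (July 18, 1924):
From July 25, 1899 to July 25, 1923: 24 years, of which 5 contain a Feb 29 — 19×365 + 5×366 = 8765 days.
(1900 is not a leap year (divisible by 100 but not 400).)
July 1923: 31 − 25 = 6 days remain.
Then 11 full months totalling 335 days.
July 1–18, 1924: 18 days.
Residual: 359 days.
Total: 9124 days.
9124 mod 7 = 3, so 3 days before Friday is Tuesday.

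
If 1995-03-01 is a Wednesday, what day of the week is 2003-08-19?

Day-of-year of March 1, 1995: 60.
Day-of-year of August 19, 2003: 231.
1995 has 365 days, so 365 − 60 = 305 days remain in 1995.
Full years 1996–2002: 5 common + 2 leap = 5×365 + 2×366 = 2557 days.
Total: 305 + 2557 + 231 = 3093 days.
3093 mod 7 = 6, so 6 days after Wednesday is Tuesday.

Tuesday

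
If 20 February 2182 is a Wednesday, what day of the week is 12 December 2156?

Sunday

Count forward from the earlier date (December 12, 2156) to the later (February 20, 2182):
From December 12, 2156 to December 12, 2181: 25 years, of which 6 contain a Feb 29 — 19×365 + 6×366 = 9131 days.
December 2181: 31 − 12 = 19 days remain.
Then January (31): 31 days.
February 1–20, 2182: 20 days (2182 is not a leap year).
Residual: 70 days.
Total: 9201 days.
9201 mod 7 = 3, so 3 days before Wednesday is Sunday.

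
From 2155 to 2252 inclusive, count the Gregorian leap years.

24

Years divisible by 4: 2156, 2160, …, 2252 — 25 in all.
Of these, 2200 is divisible by 100 but not 400, so not leap.
Leap years: 25 − 1 = 24.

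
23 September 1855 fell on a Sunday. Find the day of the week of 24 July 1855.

Count forward from the earlier date (July 24, 1855) to the later (September 23, 1855):
July 1855: 31 − 24 = 7 days remain.
Then August (31): 31 days.
September 1–23, 1855: 23 days.
Total: 7 + 31 + 23 = 61 days.
61 mod 7 = 5, so 5 days before Sunday is Tuesday.

Tuesday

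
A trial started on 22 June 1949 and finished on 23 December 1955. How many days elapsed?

2375

June 22, 1949 → June 22, 1950: 365 days.
June 22, 1950 → June 22, 1951: 365 days.
June 22, 1951 → June 22, 1952: 366 days (1952 is a leap year).
June 22, 1952 → June 22, 1953: 365 days.
June 22, 1953 → June 22, 1954: 365 days.
June 22, 1954 → June 22, 1955: 365 days.
June 1955: 30 − 22 = 8 days remain.
Then July (31), August (31), September (30), October (31), November (30): 31 + 31 + 30 + 31 + 30 = 153 days.
December 1–23, 1955: 23 days.
Residual: 184 days.
Total: 2375 days.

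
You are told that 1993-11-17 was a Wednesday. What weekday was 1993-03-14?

Count forward from the earlier date (March 14, 1993) to the later (November 17, 1993):
March 1993: 31 − 14 = 17 days remain.
Then April (30), May (31), June (30), July (31), August (31), September (30), October (31): 30 + 31 + 30 + 31 + 31 + 30 + 31 = 214 days.
November 1–17, 1993: 17 days.
Total: 17 + 214 + 17 = 248 days.
248 mod 7 = 3, so 3 days before Wednesday is Sunday.

Sunday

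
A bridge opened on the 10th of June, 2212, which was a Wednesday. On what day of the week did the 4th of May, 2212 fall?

Monday

Count forward from the earlier date (May 4, 2212) to the later (June 10, 2212):
May 2212: 31 − 4 = 27 days remain.
June 1–10, 2212: 10 days.
Total: 27 + 10 = 37 days.
37 mod 7 = 2, so 2 days before Wednesday is Monday.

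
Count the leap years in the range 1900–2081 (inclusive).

Years divisible by 4: 1900, 1904, …, 2080 — 46 in all.
Of these, 1900 is divisible by 100 but not 400, so not leap.
2000 is divisible by 400, so still leap.
Leap years: 46 − 1 = 45.

45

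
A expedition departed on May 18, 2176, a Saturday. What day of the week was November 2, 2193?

Day-of-year of May 18, 2176: 139.
Day-of-year of November 2, 2193: 306.
2176 has 366 days, so 366 − 139 = 227 days remain in 2176.
Full years 2177–2192: 12 common + 4 leap = 12×365 + 4×366 = 5844 days.
Total: 227 + 5844 + 306 = 6377 days.
6377 is a multiple of 7, so November 2, 2193 falls on the same weekday: Saturday.

Saturday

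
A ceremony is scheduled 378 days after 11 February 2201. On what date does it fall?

24 February 2202

Count 378 days after February 11, 2201:
Day-of-year of February 11, 2201: 42.
Day-of-year of February 24, 2202: 55.
2201 has 365 days, so 365 − 42 = 323 days remain in 2201.
Total: 323 + 55 = 378 days.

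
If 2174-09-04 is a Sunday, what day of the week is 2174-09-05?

Within September 2174: 5 − 4 = 1 day.
1 mod 7 = 1, so 1 day after Sunday is Monday.

Monday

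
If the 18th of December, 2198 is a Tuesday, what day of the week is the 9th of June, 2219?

Wednesday

From December 18, 2198 to December 18, 2218: 20 years, of which 4 contain a Feb 29 — 16×365 + 4×366 = 7304 days.
(2200 is not a leap year (divisible by 100 but not 400).)
December 2218: 31 − 18 = 13 days remain.
Then January (31), February 2219 (28), March (31), April (30), May (31): 31 + 28 + 31 + 30 + 31 = 151 days.
June 1–9, 2219: 9 days.
Residual: 173 days.
Total: 7477 days.
7477 mod 7 = 1, so 1 day after Tuesday is Wednesday.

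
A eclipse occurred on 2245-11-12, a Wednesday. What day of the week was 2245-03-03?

Monday

Count forward from the earlier date (March 3, 2245) to the later (November 12, 2245):
March 2245: 31 − 3 = 28 days remain.
Then April (30), May (31), June (30), July (31), August (31), September (30), October (31): 30 + 31 + 30 + 31 + 31 + 30 + 31 = 214 days.
November 1–12, 2245: 12 days.
Total: 28 + 214 + 12 = 254 days.
254 mod 7 = 2, so 2 days before Wednesday is Monday.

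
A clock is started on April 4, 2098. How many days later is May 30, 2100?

April 4, 2098 → April 4, 2099: 365 days.
April 4, 2099 → April 4, 2100: 365 days (2100 is not a leap year (divisible by 100 but not 400)).
April 2100: 30 − 4 = 26 days remain.
May 1–30, 2100: 30 days.
Residual: 56 days.
Total: 786 days.

786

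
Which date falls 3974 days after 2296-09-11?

2307-07-31

Count 3974 days after September 11, 2296:
Day-of-year of September 11, 2296: 255.
Day-of-year of July 31, 2307: 212.
2296 has 366 days, so 366 − 255 = 111 days remain in 2296.
Full years 2297–2306: 9 common + 1 leap = 9×365 + 1×366 = 3651 days.
Total: 111 + 3651 + 212 = 3974 days.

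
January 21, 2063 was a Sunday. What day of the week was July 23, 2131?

Day-of-year of January 21, 2063: 21.
Day-of-year of July 23, 2131: 204.
2063 has 365 days, so 365 − 21 = 344 days remain in 2063.
Full years 2064–2130: 51 common + 16 leap = 51×365 + 16×366 = 24471 days.
Total: 344 + 24471 + 204 = 25019 days.
25019 mod 7 = 1, so 1 day after Sunday is Monday.

Monday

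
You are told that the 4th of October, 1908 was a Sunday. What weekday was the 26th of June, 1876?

Monday

Count forward from the earlier date (June 26, 1876) to the later (October 4, 1908):
From June 26, 1876 to June 26, 1908: 32 years, of which 7 contain a Feb 29 — 25×365 + 7×366 = 11687 days.
(1900 is not a leap year (divisible by 100 but not 400).)
June 1908: 30 − 26 = 4 days remain.
Then July (31), August (31), September (30): 31 + 31 + 30 = 92 days.
October 1–4, 1908: 4 days.
Residual: 100 days.
Total: 11787 days.
11787 mod 7 = 6, so 6 days before Sunday is Monday.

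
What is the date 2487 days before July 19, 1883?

September 26, 1876

Count 2487 days before July 19, 1883:
September 26, 1876 → September 26, 1877: 365 days.
September 26, 1877 → September 26, 1878: 365 days.
September 26, 1878 → September 26, 1879: 365 days.
September 26, 1879 → September 26, 1880: 366 days (1880 is a leap year).
September 26, 1880 → September 26, 1881: 365 days.
September 26, 1881 → September 26, 1882: 365 days.
September 1882: 30 − 26 = 4 days remain.
Then 9 full months totalling 273 days.
July 1–19, 1883: 19 days.
Residual: 296 days.
Total: 2487 days.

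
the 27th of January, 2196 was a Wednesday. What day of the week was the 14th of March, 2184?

Sunday

Count forward from the earlier date (March 14, 2184) to the later (January 27, 2196):
From March 14, 2184 to March 14, 2195: 11 years, of which 2 contain a Feb 29 — 9×365 + 2×366 = 4017 days.
March 2195: 31 − 14 = 17 days remain.
Then 9 full months totalling 275 days.
January 1–27, 2196: 27 days.
Residual: 319 days.
Total: 4336 days.
4336 mod 7 = 3, so 3 days before Wednesday is Sunday.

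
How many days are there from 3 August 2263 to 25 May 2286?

Day-of-year of August 3, 2263: 215.
Day-of-year of May 25, 2286: 145.
2263 has 365 days, so 365 − 215 = 150 days remain in 2263.
Full years 2264–2285: 16 common + 6 leap = 16×365 + 6×366 = 8036 days.
Total: 150 + 8036 + 145 = 8331 days.

8331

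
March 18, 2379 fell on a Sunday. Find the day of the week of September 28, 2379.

March 2379: 31 − 18 = 13 days remain.
Then April (30), May (31), June (30), July (31), August (31): 30 + 31 + 30 + 31 + 31 = 153 days.
September 1–28, 2379: 28 days.
Total: 13 + 153 + 28 = 194 days.
194 mod 7 = 5, so 5 days after Sunday is Friday.

Friday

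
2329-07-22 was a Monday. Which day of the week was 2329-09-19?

July 2329: 31 − 22 = 9 days remain.
Then August (31): 31 days.
September 1–19, 2329: 19 days.
Total: 9 + 31 + 19 = 59 days.
59 mod 7 = 3, so 3 days after Monday is Thursday.

Thursday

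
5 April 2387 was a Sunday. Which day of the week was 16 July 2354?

Friday

Count forward from the earlier date (July 16, 2354) to the later (April 5, 2387):
Day-of-year of July 16, 2354: 197.
Day-of-year of April 5, 2387: 95.
2354 has 365 days, so 365 − 197 = 168 days remain in 2354.
Full years 2355–2386: 24 common + 8 leap = 24×365 + 8×366 = 11688 days.
Total: 168 + 11688 + 95 = 11951 days.
11951 mod 7 = 2, so 2 days before Sunday is Friday.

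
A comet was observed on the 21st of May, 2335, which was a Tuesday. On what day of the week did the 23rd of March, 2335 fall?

Saturday

Count forward from the earlier date (March 23, 2335) to the later (May 21, 2335):
March 2335: 31 − 23 = 8 days remain.
Then April (30): 30 days.
May 1–21, 2335: 21 days.
Total: 8 + 30 + 21 = 59 days.
59 mod 7 = 3, so 3 days before Tuesday is Saturday.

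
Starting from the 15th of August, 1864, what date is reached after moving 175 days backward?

the 22nd of February, 1864

Count 175 days before August 15, 1864:
February 1864: 29 − 22 = 7 days remain (1864 is a leap year, so February has 29 days).
Then March (31), April (30), May (31), June (30), July (31): 31 + 30 + 31 + 30 + 31 = 153 days.
August 1–15, 1864: 15 days.
Total: 7 + 153 + 15 = 175 days.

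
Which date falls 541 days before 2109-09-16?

2108-03-24

Count 541 days before September 16, 2109:
March 2108: 31 − 24 = 7 days remain.
Then 17 full months totalling 518 days.
September 1–16, 2109: 16 days.
Total: 7 + 518 + 16 = 541 days.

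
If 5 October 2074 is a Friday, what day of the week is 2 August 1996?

Friday

Count forward from the earlier date (August 2, 1996) to the later (October 5, 2074):
Day-of-year of August 2, 1996: 215.
Day-of-year of October 5, 2074: 278.
1996 has 366 days, so 366 − 215 = 151 days remain in 1996.
Full years 1997–2073: 58 common + 19 leap = 58×365 + 19×366 = 28124 days.
Total: 151 + 28124 + 278 = 28553 days.
28553 is a multiple of 7, so 2 August 1996 falls on the same weekday: Friday.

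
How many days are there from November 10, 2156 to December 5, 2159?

Day-of-year of November 10, 2156: 315.
Day-of-year of December 5, 2159: 339.
2156 has 366 days, so 366 − 315 = 51 days remain in 2156.
Full years: 2157: 365; 2158: 365. Sum = 730.
Total: 51 + 730 + 339 = 1120 days.

1120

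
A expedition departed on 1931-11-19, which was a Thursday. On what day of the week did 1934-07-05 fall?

November 19, 1931 → November 19, 1932: 366 days (1932 is a leap year).
November 19, 1932 → November 19, 1933: 365 days.
November 1933: 30 − 19 = 11 days remain.
Then December (31), January (31), February 1934 (28), March (31), April (30), May (31), June (30): 31 + 31 + 28 + 31 + 30 + 31 + 30 = 212 days.
July 1–5, 1934: 5 days.
Residual: 228 days.
Total: 959 days.
959 is a multiple of 7, so 1934-07-05 falls on the same weekday: Thursday.

Thursday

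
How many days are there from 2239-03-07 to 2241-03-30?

754

March 7, 2239 → March 7, 2240: 366 days (2240 is a leap year).
March 7, 2240 → March 7, 2241: 365 days.
Within March 2241: 30 − 7 = 23 days.
Total: 754 days.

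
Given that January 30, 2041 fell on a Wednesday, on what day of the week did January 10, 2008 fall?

Count forward from the earlier date (January 10, 2008) to the later (January 30, 2041):
Day-of-year of January 10, 2008: 10.
Day-of-year of January 30, 2041: 30.
2008 has 366 days, so 366 − 10 = 356 days remain in 2008.
Full years 2009–2040: 24 common + 8 leap = 24×365 + 8×366 = 11688 days.
Total: 356 + 11688 + 30 = 12074 days.
12074 mod 7 = 6, so 6 days before Wednesday is Thursday.

Thursday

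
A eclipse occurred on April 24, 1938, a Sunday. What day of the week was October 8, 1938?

Saturday

April 1938: 30 − 24 = 6 days remain.
Then May (31), June (30), July (31), August (31), September (30): 31 + 30 + 31 + 31 + 30 = 153 days.
October 1–8, 1938: 8 days.
Total: 6 + 153 + 8 = 167 days.
167 mod 7 = 6, so 6 days after Sunday is Saturday.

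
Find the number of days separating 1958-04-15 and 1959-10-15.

548

Day-of-year of April 15, 1958: 105.
Day-of-year of October 15, 1959: 288.
1958 has 365 days, so 365 − 105 = 260 days remain in 1958.
Total: 260 + 288 = 548 days.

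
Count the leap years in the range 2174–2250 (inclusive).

Years divisible by 4: 2176, 2180, …, 2248 — 19 in all.
Of these, 2200 is divisible by 100 but not 400, so not leap.
Leap years: 19 − 1 = 18.

18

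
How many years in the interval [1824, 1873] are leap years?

Years divisible by 4: 1824, 1828, …, 1872 — 13 in all.
No century exceptions apply. Count: 13.

13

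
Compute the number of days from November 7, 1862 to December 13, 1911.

Day-of-year of November 7, 1862: 311.
Day-of-year of December 13, 1911: 347.
1862 has 365 days, so 365 − 311 = 54 days remain in 1862.
Full years 1863–1910: 37 common + 11 leap = 37×365 + 11×366 = 17531 days.
Total: 54 + 17531 + 347 = 17932 days.

17932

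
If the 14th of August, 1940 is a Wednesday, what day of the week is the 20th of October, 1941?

Monday

Day-of-year of August 14, 1940: 227.
Day-of-year of October 20, 1941: 293.
1940 has 366 days, so 366 − 227 = 139 days remain in 1940.
Total: 139 + 293 = 432 days.
432 mod 7 = 5, so 5 days after Wednesday is Monday.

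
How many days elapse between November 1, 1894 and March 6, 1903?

3046

Day-of-year of November 1, 1894: 305.
Day-of-year of March 6, 1903: 65.
1894 has 365 days, so 365 − 305 = 60 days remain in 1894.
Full years 1895–1902: 7 common + 1 leap = 7×365 + 1×366 = 2921 days.
Total: 60 + 2921 + 65 = 3046 days.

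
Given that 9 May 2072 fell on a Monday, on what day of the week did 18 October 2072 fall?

Tuesday

May 2072: 31 − 9 = 22 days remain.
Then June (30), July (31), August (31), September (30): 30 + 31 + 31 + 30 = 122 days.
October 1–18, 2072: 18 days.
Total: 22 + 122 + 18 = 162 days.
162 mod 7 = 1, so 1 day after Monday is Tuesday.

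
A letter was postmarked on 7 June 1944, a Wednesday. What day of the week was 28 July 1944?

June 1944: 30 − 7 = 23 days remain.
July 1–28, 1944: 28 days.
Total: 23 + 28 = 51 days.
51 mod 7 = 2, so 2 days after Wednesday is Friday.

Friday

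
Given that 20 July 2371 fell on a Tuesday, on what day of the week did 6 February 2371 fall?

Saturday

Count forward from the earlier date (February 6, 2371) to the later (July 20, 2371):
February 2371: 28 − 6 = 22 days remain (2371 is not a leap year, so February has 28 days).
Then March (31), April (30), May (31), June (30): 31 + 30 + 31 + 30 = 122 days.
July 1–20, 2371: 20 days.
Total: 22 + 122 + 20 = 164 days.
164 mod 7 = 3, so 3 days before Tuesday is Saturday.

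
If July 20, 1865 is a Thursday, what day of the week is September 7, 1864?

Wednesday

Count forward from the earlier date (September 7, 1864) to the later (July 20, 1865):
September 1864: 30 − 7 = 23 days remain.
Then 9 full months totalling 273 days.
July 1–20, 1865: 20 days.
Residual: 316 days.
Total: 316 days.
316 mod 7 = 1, so 1 day before Thursday is Wednesday.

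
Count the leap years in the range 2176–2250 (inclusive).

Years divisible by 4: 2176, 2180, …, 2248 — 19 in all.
Of these, 2200 is divisible by 100 but not 400, so not leap.
Leap years: 19 − 1 = 18.

18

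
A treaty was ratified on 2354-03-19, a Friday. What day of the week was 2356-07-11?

Wednesday

Day-of-year of March 19, 2354: 78.
Day-of-year of July 11, 2356: 193.
2354 has 365 days, so 365 − 78 = 287 days remain in 2354.
Full years: 2355: 365. Sum = 365.
Total: 287 + 365 + 193 = 845 days.
845 mod 7 = 5, so 5 days after Friday is Wednesday.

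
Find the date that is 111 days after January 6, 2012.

April 26, 2012

Count 111 days after January 6, 2012:
January 2012: 31 − 6 = 25 days remain.
Then February 2012 (29), March (31): 29 + 31 = 60 days.
April 1–26, 2012: 26 days.
Total: 25 + 60 + 26 = 111 days.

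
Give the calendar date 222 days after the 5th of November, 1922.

the 15th of June, 1923

Count 222 days after November 5, 1922:
November 1922: 30 − 5 = 25 days remain.
Then December (31), January (31), February 1923 (28), March (31), April (30), May (31): 31 + 31 + 28 + 31 + 30 + 31 = 182 days.
June 1–15, 1923: 15 days.
Total: 25 + 182 + 15 = 222 days.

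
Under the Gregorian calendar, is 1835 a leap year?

No

1835 is not a leap year.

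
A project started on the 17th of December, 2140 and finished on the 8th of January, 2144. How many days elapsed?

Day-of-year of December 17, 2140: 352.
Day-of-year of January 8, 2144: 8.
2140 has 366 days, so 366 − 352 = 14 days remain in 2140.
Full years: 2141: 365; 2142: 365; 2143: 365. Sum = 1095.
Total: 14 + 1095 + 8 = 1117 days.

1117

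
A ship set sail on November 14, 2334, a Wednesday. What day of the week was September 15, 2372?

Friday

From November 14, 2334 to November 14, 2371: 37 years, of which 9 contain a Feb 29 — 28×365 + 9×366 = 13514 days.
November 2371: 30 − 14 = 16 days remain.
Then 9 full months totalling 275 days.
September 1–15, 2372: 15 days.
Residual: 306 days.
Total: 13820 days.
13820 mod 7 = 2, so 2 days after Wednesday is Friday.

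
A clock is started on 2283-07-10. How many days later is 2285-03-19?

618

July 2283: 31 − 10 = 21 days remain.
Then 19 full months totalling 578 days.
March 1–19, 2285: 19 days.
Total: 21 + 578 + 19 = 618 days.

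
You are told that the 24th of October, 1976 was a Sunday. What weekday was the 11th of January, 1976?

Sunday

Count forward from the earlier date (January 11, 1976) to the later (October 24, 1976):
January 1976: 31 − 11 = 20 days remain.
Then February 1976 (29), March (31), April (30), May (31), June (30), July (31), August (31), September (30): 29 + 31 + 30 + 31 + 30 + 31 + 31 + 30 = 243 days.
October 1–24, 1976: 24 days.
Total: 20 + 243 + 24 = 287 days.
287 is a multiple of 7, so the 11th of January, 1976 falls on the same weekday: Sunday.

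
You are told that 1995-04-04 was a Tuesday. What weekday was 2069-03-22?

Friday

From April 4, 1995 to April 4, 2068: 73 years, of which 19 contain a Feb 29 — 54×365 + 19×366 = 26664 days.
(2000 is a leap year (divisible by 400).)
April 2068: 30 − 4 = 26 days remain.
Then 10 full months totalling 304 days.
March 1–22, 2069: 22 days.
Residual: 352 days.
Total: 27016 days.
27016 mod 7 = 3, so 3 days after Tuesday is Friday.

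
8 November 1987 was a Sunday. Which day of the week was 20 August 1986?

Wednesday

Count forward from the earlier date (August 20, 1986) to the later (November 8, 1987):
August 1986: 31 − 20 = 11 days remain.
Then 14 full months totalling 426 days.
November 1–8, 1987: 8 days.
Total: 11 + 426 + 8 = 445 days.
445 mod 7 = 4, so 4 days before Sunday is Wednesday.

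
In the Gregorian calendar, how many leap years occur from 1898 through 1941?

10

Years divisible by 4 in [1898, 1941]: 1900, 1904, 1908, 1912, 1916, 1920, 1924, 1928, 1932, 1936, 1940.
Of these, 1900 is divisible by 100 but not 400, so not leap.
Leap years: 11 − 1 = 10.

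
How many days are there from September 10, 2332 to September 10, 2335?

1095

Day-of-year of September 10, 2332: 254.
Day-of-year of September 10, 2335: 253.
2332 has 366 days, so 366 − 254 = 112 days remain in 2332.
Full years: 2333: 365; 2334: 365. Sum = 730.
Total: 112 + 730 + 253 = 1095 days.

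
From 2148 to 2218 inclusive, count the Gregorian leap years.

17

Years divisible by 4: 2148, 2152, …, 2216 — 18 in all.
Of these, 2200 is divisible by 100 but not 400, so not leap.
Leap years: 18 − 1 = 17.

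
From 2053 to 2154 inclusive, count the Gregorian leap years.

Years divisible by 4: 2056, 2060, …, 2152 — 25 in all.
Of these, 2100 is divisible by 100 but not 400, so not leap.
Leap years: 25 − 1 = 24.

24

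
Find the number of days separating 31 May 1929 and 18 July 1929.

48

May 1929: 31 − 31 = 0 days remain.
Then June (30): 30 days.
July 1–18, 1929: 18 days.
Total: 0 + 30 + 18 = 48 days.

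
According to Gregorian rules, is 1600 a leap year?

1600 is a leap year (divisible by 400).

Yes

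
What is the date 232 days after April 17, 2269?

December 5, 2269

Count 232 days after April 17, 2269:
April 2269: 30 − 17 = 13 days remain.
Then May (31), June (30), July (31), August (31), September (30), October (31), November (30): 31 + 30 + 31 + 31 + 30 + 31 + 30 = 214 days.
December 1–5, 2269: 5 days.
Total: 13 + 214 + 5 = 232 days.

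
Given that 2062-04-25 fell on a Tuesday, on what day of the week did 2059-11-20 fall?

Count forward from the earlier date (November 20, 2059) to the later (April 25, 2062):
November 20, 2059 → November 20, 2060: 366 days (2060 is a leap year).
November 20, 2060 → November 20, 2061: 365 days.
November 2061: 30 − 20 = 10 days remain.
Then December (31), January (31), February 2062 (28), March (31): 31 + 31 + 28 + 31 = 121 days.
April 1–25, 2062: 25 days.
Residual: 156 days.
Total: 887 days.
887 mod 7 = 5, so 5 days before Tuesday is Thursday.

Thursday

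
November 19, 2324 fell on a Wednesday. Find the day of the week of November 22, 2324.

Within November 2324: 22 − 19 = 3 days.
3 mod 7 = 3, so 3 days after Wednesday is Saturday.

Saturday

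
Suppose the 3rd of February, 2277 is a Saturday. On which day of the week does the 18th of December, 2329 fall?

Wednesday

Day-of-year of February 3, 2277: 34.
Day-of-year of December 18, 2329: 352.
2277 has 365 days, so 365 − 34 = 331 days remain in 2277.
Full years 2278–2328: 39 common + 12 leap = 39×365 + 12×366 = 18627 days.
Total: 331 + 18627 + 352 = 19310 days.
19310 mod 7 = 4, so 4 days after Saturday is Wednesday.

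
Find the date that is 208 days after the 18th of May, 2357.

the 12th of December, 2357

Count 208 days after May 18, 2357:
May 2357: 31 − 18 = 13 days remain.
Then June (30), July (31), August (31), September (30), October (31), November (30): 30 + 31 + 31 + 30 + 31 + 30 = 183 days.
December 1–12, 2357: 12 days.
Total: 13 + 183 + 12 = 208 days.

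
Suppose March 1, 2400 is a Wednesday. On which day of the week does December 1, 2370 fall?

Count forward from the earlier date (December 1, 2370) to the later (March 1, 2400):
Day-of-year of December 1, 2370: 335.
Day-of-year of March 1, 2400: 61.
2370 has 365 days, so 365 − 335 = 30 days remain in 2370.
Full years 2371–2399: 22 common + 7 leap = 22×365 + 7×366 = 10592 days.
Total: 30 + 10592 + 61 = 10683 days.
10683 mod 7 = 1, so 1 day before Wednesday is Tuesday.

Tuesday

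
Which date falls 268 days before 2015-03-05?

2014-06-10

Count 268 days before March 5, 2015:
Day-of-year of June 10, 2014: 161.
Day-of-year of March 5, 2015: 64.
2014 has 365 days, so 365 − 161 = 204 days remain in 2014.
Total: 204 + 64 = 268 days.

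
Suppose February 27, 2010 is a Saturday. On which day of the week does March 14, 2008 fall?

Friday

Count forward from the earlier date (March 14, 2008) to the later (February 27, 2010):
March 2008: 31 − 14 = 17 days remain.
Then 22 full months totalling 671 days.
February 1–27, 2010: 27 days (2010 is not a leap year).
Total: 17 + 671 + 27 = 715 days.
715 mod 7 = 1, so 1 day before Saturday is Friday.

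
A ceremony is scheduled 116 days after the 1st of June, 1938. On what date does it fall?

the 25th of September, 1938

Count 116 days after June 1, 1938:
June 1938: 30 − 1 = 29 days remain.
Then July (31), August (31): 31 + 31 = 62 days.
September 1–25, 1938: 25 days.
Total: 29 + 62 + 25 = 116 days.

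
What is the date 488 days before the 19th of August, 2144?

the 19th of April, 2143

Count 488 days before August 19, 2144:
April 19, 2143 → April 19, 2144: 366 days (2144 is a leap year).
April 2144: 30 − 19 = 11 days remain.
Then May (31), June (30), July (31): 31 + 30 + 31 = 92 days.
August 1–19, 2144: 19 days.
Residual: 122 days.
Total: 488 days.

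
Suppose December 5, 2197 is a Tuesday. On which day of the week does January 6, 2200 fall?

December 5, 2197 → December 5, 2198: 365 days.
December 5, 2198 → December 5, 2199: 365 days.
December 2199: 31 − 5 = 26 days remain.
January 1–6, 2200: 6 days.
Residual: 32 days.
Total: 762 days.
762 mod 7 = 6, so 6 days after Tuesday is Monday.

Monday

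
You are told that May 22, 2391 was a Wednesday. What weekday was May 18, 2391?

Saturday

Count forward from the earlier date (May 18, 2391) to the later (May 22, 2391):
Within May 2391: 22 − 18 = 4 days.
4 mod 7 = 4, so 4 days before Wednesday is Saturday.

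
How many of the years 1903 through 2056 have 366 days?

39

Years divisible by 4: 1904, 1908, …, 2056 — 39 in all.
2000 is divisible by 400, so still leap.
No century exceptions apply. Count: 39.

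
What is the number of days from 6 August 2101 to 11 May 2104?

1009

Day-of-year of August 6, 2101: 218.
Day-of-year of May 11, 2104: 132.
2101 has 365 days, so 365 − 218 = 147 days remain in 2101.
Full years: 2102: 365; 2103: 365. Sum = 730.
Total: 147 + 730 + 132 = 1009 days.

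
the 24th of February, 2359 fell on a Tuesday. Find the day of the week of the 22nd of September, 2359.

February 2359: 28 − 24 = 4 days remain (2359 is not a leap year, so February has 28 days).
Then March (31), April (30), May (31), June (30), July (31), August (31): 31 + 30 + 31 + 30 + 31 + 31 = 184 days.
September 1–22, 2359: 22 days.
Total: 4 + 184 + 22 = 210 days.
210 is a multiple of 7, so the 22nd of September, 2359 falls on the same weekday: Tuesday.

Tuesday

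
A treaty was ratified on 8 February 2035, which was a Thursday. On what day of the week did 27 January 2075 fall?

From February 8, 2035 to February 8, 2074: 39 years, of which 10 contain a Feb 29 — 29×365 + 10×366 = 14245 days.
February 2074: 28 − 8 = 20 days remain (2074 is not a leap year, so February has 28 days).
Then 10 full months totalling 306 days.
January 1–27, 2075: 27 days.
Residual: 353 days.
Total: 14598 days.
14598 mod 7 = 3, so 3 days after Thursday is Sunday.

Sunday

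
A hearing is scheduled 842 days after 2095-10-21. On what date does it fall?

2098-02-09

Count 842 days after October 21, 2095:
October 21, 2095 → October 21, 2096: 366 days (2096 is a leap year).
October 21, 2096 → October 21, 2097: 365 days.
October 2097: 31 − 21 = 10 days remain.
Then November (30), December (31), January (31): 30 + 31 + 31 = 92 days.
February 1–9, 2098: 9 days (2098 is not a leap year).
Residual: 111 days.
Total: 842 days.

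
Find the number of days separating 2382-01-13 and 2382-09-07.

237

January 2382: 31 − 13 = 18 days remain.
Then February 2382 (28), March (31), April (30), May (31), June (30), July (31), August (31): 28 + 31 + 30 + 31 + 30 + 31 + 31 = 212 days.
September 1–7, 2382: 7 days.
Total: 18 + 212 + 7 = 237 days.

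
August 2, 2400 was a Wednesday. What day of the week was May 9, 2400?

Count forward from the earlier date (May 9, 2400) to the later (August 2, 2400):
May 2400: 31 − 9 = 22 days remain.
Then June (30), July (31): 30 + 31 = 61 days.
August 1–2, 2400: 2 days.
Total: 22 + 61 + 2 = 85 days.
85 mod 7 = 1, so 1 day before Wednesday is Tuesday.

Tuesday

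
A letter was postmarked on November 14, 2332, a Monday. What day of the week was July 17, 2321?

Sunday

Count forward from the earlier date (July 17, 2321) to the later (November 14, 2332):
From July 17, 2321 to July 17, 2332: 11 years, of which 3 contain a Feb 29 — 8×365 + 3×366 = 4018 days.
July 2332: 31 − 17 = 14 days remain.
Then August (31), September (30), October (31): 31 + 30 + 31 = 92 days.
November 1–14, 2332: 14 days.
Residual: 120 days.
Total: 4138 days.
4138 mod 7 = 1, so 1 day before Monday is Sunday.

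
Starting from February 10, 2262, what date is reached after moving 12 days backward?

January 29, 2262

Count 12 days before February 10, 2262:
January 2262: 31 − 29 = 2 days remain.
February 1–10, 2262: 10 days (2262 is not a leap year).
Total: 2 + 10 = 12 days.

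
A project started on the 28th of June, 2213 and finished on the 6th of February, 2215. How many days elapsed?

588

June 28, 2213 → June 28, 2214: 365 days.
June 2214: 30 − 28 = 2 days remain.
Then July (31), August (31), September (30), October (31), November (30), December (31), January (31): 31 + 31 + 30 + 31 + 30 + 31 + 31 = 215 days.
February 1–6, 2215: 6 days (2215 is not a leap year).
Residual: 223 days.
Total: 588 days.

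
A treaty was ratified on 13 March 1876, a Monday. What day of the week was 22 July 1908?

Day-of-year of March 13, 1876: 73.
Day-of-year of July 22, 1908: 204.
1876 has 366 days, so 366 − 73 = 293 days remain in 1876.
Full years 1877–1907: 25 common + 6 leap = 25×365 + 6×366 = 11321 days.
Total: 293 + 11321 + 204 = 11818 days.
11818 mod 7 = 2, so 2 days after Monday is Wednesday.

Wednesday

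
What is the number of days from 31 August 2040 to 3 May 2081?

14855

From August 31, 2040 to August 31, 2080: 40 years, of which 10 contain a Feb 29 — 30×365 + 10×366 = 14610 days.
August 2080: 31 − 31 = 0 days remain.
Then September (30), October (31), November (30), December (31), January (31), February 2081 (28), March (31), April (30): 30 + 31 + 30 + 31 + 31 + 28 + 31 + 30 = 242 days.
May 1–3, 2081: 3 days.
Residual: 245 days.
Total: 14855 days.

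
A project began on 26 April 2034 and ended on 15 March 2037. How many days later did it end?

Day-of-year of April 26, 2034: 116.
Day-of-year of March 15, 2037: 74.
2034 has 365 days, so 365 − 116 = 249 days remain in 2034.
Full years: 2035: 365; 2036: 366. Sum = 731.
Total: 249 + 731 + 74 = 1054 days.

1054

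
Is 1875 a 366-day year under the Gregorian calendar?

1875 is not a leap year.

No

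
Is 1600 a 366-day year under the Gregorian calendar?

Yes

1600 is a leap year (divisible by 400).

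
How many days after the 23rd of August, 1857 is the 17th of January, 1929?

26079

Day-of-year of August 23, 1857: 235.
Day-of-year of January 17, 1929: 17.
1857 has 365 days, so 365 − 235 = 130 days remain in 1857.
Full years 1858–1928: 54 common + 17 leap = 54×365 + 17×366 = 25932 days.
Total: 130 + 25932 + 17 = 26079 days.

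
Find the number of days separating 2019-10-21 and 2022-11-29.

1135

October 21, 2019 → October 21, 2020: 366 days (2020 is a leap year).
October 21, 2020 → October 21, 2021: 365 days.
October 21, 2021 → October 21, 2022: 365 days.
October 2022: 31 − 21 = 10 days remain.
November 1–29, 2022: 29 days.
Residual: 39 days.
Total: 1135 days.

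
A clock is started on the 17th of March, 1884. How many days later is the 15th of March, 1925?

From March 17, 1884 to March 17, 1924: 40 years, of which 9 contain a Feb 29 — 31×365 + 9×366 = 14609 days.
(1900 is not a leap year (divisible by 100 but not 400).)
March 1924: 31 − 17 = 14 days remain.
Then 11 full months totalling 334 days.
March 1–15, 1925: 15 days.
Residual: 363 days.
Total: 14972 days.

14972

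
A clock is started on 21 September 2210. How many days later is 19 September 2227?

6207

From September 21, 2210 to September 21, 2226: 16 years, of which 4 contain a Feb 29 — 12×365 + 4×366 = 5844 days.
September 2226: 30 − 21 = 9 days remain.
Then 11 full months totalling 335 days.
September 1–19, 2227: 19 days.
Residual: 363 days.
Total: 6207 days.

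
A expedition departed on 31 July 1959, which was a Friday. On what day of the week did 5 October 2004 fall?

Tuesday

From July 31, 1959 to July 31, 2004: 45 years, of which 12 contain a Feb 29 — 33×365 + 12×366 = 16437 days.
(2000 is a leap year (divisible by 400).)
July 2004: 31 − 31 = 0 days remain.
Then August (31), September (30): 31 + 30 = 61 days.
October 1–5, 2004: 5 days.
Residual: 66 days.
Total: 16503 days.
16503 mod 7 = 4, so 4 days after Friday is Tuesday.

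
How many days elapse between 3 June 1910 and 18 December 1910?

June 1910: 30 − 3 = 27 days remain.
Then July (31), August (31), September (30), October (31), November (30): 31 + 31 + 30 + 31 + 30 = 153 days.
December 1–18, 1910: 18 days.
Total: 27 + 153 + 18 = 198 days.

198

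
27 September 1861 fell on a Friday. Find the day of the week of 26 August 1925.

Day-of-year of September 27, 1861: 270.
Day-of-year of August 26, 1925: 238.
1861 has 365 days, so 365 − 270 = 95 days remain in 1861.
Full years 1862–1924: 48 common + 15 leap = 48×365 + 15×366 = 23010 days.
Total: 95 + 23010 + 238 = 23343 days.
23343 mod 7 = 5, so 5 days after Friday is Wednesday.

Wednesday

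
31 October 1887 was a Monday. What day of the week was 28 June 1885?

Sunday

Count forward from the earlier date (June 28, 1885) to the later (October 31, 1887):
June 1885: 30 − 28 = 2 days remain.
Then 27 full months totalling 822 days.
October 1–31, 1887: 31 days.
Total: 2 + 822 + 31 = 855 days.
855 mod 7 = 1, so 1 day before Monday is Sunday.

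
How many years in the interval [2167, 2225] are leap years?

14

Years divisible by 4: 2168, 2172, …, 2224 — 15 in all.
Of these, 2200 is divisible by 100 but not 400, so not leap.
Leap years: 15 − 1 = 14.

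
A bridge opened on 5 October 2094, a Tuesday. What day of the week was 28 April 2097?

Sunday

Day-of-year of October 5, 2094: 278.
Day-of-year of April 28, 2097: 118.
2094 has 365 days, so 365 − 278 = 87 days remain in 2094.
Full years: 2095: 365; 2096: 366. Sum = 731.
Total: 87 + 731 + 118 = 936 days.
936 mod 7 = 5, so 5 days after Tuesday is Sunday.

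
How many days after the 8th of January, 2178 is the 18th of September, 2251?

26915

From January 8, 2178 to January 8, 2251: 73 years, of which 17 contain a Feb 29 — 56×365 + 17×366 = 26662 days.
(2200 is not a leap year (divisible by 100 but not 400).)
January 2251: 31 − 8 = 23 days remain.
Then February 2251 (28), March (31), April (30), May (31), June (30), July (31), August (31): 28 + 31 + 30 + 31 + 30 + 31 + 31 = 212 days.
September 1–18, 2251: 18 days.
Residual: 253 days.
Total: 26915 days.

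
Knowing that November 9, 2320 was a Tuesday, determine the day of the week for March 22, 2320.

Monday

Count forward from the earlier date (March 22, 2320) to the later (November 9, 2320):
March 2320: 31 − 22 = 9 days remain.
Then April (30), May (31), June (30), July (31), August (31), September (30), October (31): 30 + 31 + 30 + 31 + 31 + 30 + 31 = 214 days.
November 1–9, 2320: 9 days.
Total: 9 + 214 + 9 = 232 days.
232 mod 7 = 1, so 1 day before Tuesday is Monday.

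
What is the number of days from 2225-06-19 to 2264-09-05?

14323

From June 19, 2225 to June 19, 2264: 39 years, of which 10 contain a Feb 29 — 29×365 + 10×366 = 14245 days.
June 2264: 30 − 19 = 11 days remain.
Then July (31), August (31): 31 + 31 = 62 days.
September 1–5, 2264: 5 days.
Residual: 78 days.
Total: 14323 days.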